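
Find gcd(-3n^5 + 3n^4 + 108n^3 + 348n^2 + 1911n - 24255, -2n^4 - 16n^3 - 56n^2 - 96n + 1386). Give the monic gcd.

n^3 + 11n^2 + 61n + 231

Apply the Euclidean algorithm:
  -3n^5 + 3n^4 + 108n^3 + 348n^2 + 1911n - 24255 = ((3/2)n - 27/2)(-2n^4 - 16n^3 - 56n^2 - 96n + 1386) + (-24n^3 - 264n^2 - 1464n - 5544)
  -2n^4 - 16n^3 - 56n^2 - 96n + 1386 = ((1/12)n - 1/4)(-24n^3 - 264n^2 - 1464n - 5544) + (0)
Last nonzero remainder: -24n^3 - 264n^2 - 1464n - 5544. Dividing through by -24 gives the monic gcd n^3 + 11n^2 + 61n + 231.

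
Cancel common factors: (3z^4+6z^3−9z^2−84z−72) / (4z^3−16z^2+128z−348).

(3z^3+15z^2+36z+24)/(4z^2−4z+116)

Apply the Euclidean algorithm:
  3z^4+6z^3−9z^2−84z−72 = ((3/4)z+9/2)(4z^3−16z^2+128z−348) + (−33z^2−399z+1494)
  4z^3−16z^2+128z−348 = (−(4/33)z+236/121)(−33z^2−399z+1494) + ((131564/121)z−394692/121)
  −33z^2−399z+1494 = (−(3993/131564)z−30129/65782)((131564/121)z−394692/121) + (0)
Last nonzero remainder: (131564/121)z−394692/121. Dividing through by 131564/121 gives the monic gcd z−3.
Cancel z−3 from numerator and denominator to get the reduced form.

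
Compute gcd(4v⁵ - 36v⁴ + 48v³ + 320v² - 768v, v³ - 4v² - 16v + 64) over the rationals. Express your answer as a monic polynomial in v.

By polynomial division,
  4v⁵ - 36v⁴ + 48v³ + 320v² - 768v = (4v² - 20v + 32)(v³ - 4v² - 16v + 64) + (-128v² + 1024v - 2048)
  v³ - 4v² - 16v + 64 = (-(1/128)v - 1/32)(-128v² + 1024v - 2048) + (0)
Last nonzero remainder: -128v² + 1024v - 2048. Dividing through by -128 gives the monic gcd v² - 8v + 16.

v² - 8v + 16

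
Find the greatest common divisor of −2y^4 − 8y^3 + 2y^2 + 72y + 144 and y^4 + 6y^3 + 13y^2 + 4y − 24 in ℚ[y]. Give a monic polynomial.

y^3 + 7y^2 + 20y + 24

Euclidean algorithm in ℚ[y]:
  −2y^4 − 8y^3 + 2y^2 + 72y + 144 = (−2)(y^4 + 6y^3 + 13y^2 + 4y − 24) + (4y^3 + 28y^2 + 80y + 96)
  y^4 + 6y^3 + 13y^2 + 4y − 24 = ((1/4)y − 1/4)(4y^3 + 28y^2 + 80y + 96) + (0)
Last nonzero remainder: 4y^3 + 28y^2 + 80y + 96. Dividing through by 4 gives the monic gcd y^3 + 7y^2 + 20y + 24.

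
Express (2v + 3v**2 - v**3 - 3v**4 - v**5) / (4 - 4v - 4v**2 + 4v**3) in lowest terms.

(-2v - 3v**2 - v**3)/(-4 + 4v)

Repeated division with remainder:
  -v**5 - 3v**4 - v**3 + 3v**2 + 2v = (-(1/4)v**2 - v - 3/2)(4v**3 - 4v**2 - 4v + 4) + (-6v**2 + 6)
  4v**3 - 4v**2 - 4v + 4 = (-(2/3)v + 2/3)(-6v**2 + 6) + (0)
Last nonzero remainder: -6v**2 + 6. Dividing through by -6 gives the monic gcd v**2 - 1.
Cancel v**2 - 1 from numerator and denominator to get the reduced form.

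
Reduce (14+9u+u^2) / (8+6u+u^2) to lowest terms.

(7+u)/(4+u)

Apply the Euclidean algorithm:
  u^2+9u+14 = (u^2+6u+8) + (3u+6)
  u^2+6u+8 = ((1/3)u+4/3)(3u+6) + (0)
Last nonzero remainder: 3u+6. Dividing through by 3 gives the monic gcd u+2.
Cancel u+2 from numerator and denominator to get the reduced form.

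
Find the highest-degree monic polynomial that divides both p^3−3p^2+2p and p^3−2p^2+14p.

p

Apply the Euclidean algorithm:
  p^3−3p^2+2p = (p^3−2p^2+14p) + (−p^2−12p)
  p^3−2p^2+14p = (−p+14)(−p^2−12p) + (182p)
  −p^2−12p = (−(1/182)p−6/91)(182p) + (0)
Last nonzero remainder: 182p. Dividing through by 182 gives the monic gcd p.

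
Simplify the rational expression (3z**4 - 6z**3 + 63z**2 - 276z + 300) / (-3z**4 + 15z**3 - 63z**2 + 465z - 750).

(-z + 2)/(z - 5)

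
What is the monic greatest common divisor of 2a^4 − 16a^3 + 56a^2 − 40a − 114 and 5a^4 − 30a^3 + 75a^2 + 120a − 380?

a^2 − 6a + 19

Euclidean algorithm in ℚ[a]:
  2a^4 − 16a^3 + 56a^2 − 40a − 114 = (2/5)(5a^4 − 30a^3 + 75a^2 + 120a − 380) + (−4a^3 + 26a^2 − 88a + 38)
  5a^4 − 30a^3 + 75a^2 + 120a − 380 = (−(5/4)a − 5/8)(−4a^3 + 26a^2 − 88a + 38) + (−(75/4)a^2 + (225/2)a − 1425/4)
  −4a^3 + 26a^2 − 88a + 38 = ((16/75)a − 8/75)(−(75/4)a^2 + (225/2)a − 1425/4) + (0)
Last nonzero remainder: −(75/4)a^2 + (225/2)a − 1425/4. Dividing through by −75/4 gives the monic gcd a^2 − 6a + 19.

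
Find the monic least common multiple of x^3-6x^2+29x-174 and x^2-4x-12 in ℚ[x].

Repeated division with remainder:
  x^3-6x^2+29x-174 = (x-2)(x^2-4x-12) + (33x-198)
  x^2-4x-12 = ((1/33)x+2/33)(33x-198) + (0)
Last nonzero remainder: 33x-198. Dividing through by 33 gives the monic gcd x-6.
Then lcm(f, g) = f·g / gcd(f, g); expanding and making the result monic gives the answer.

x^4-4x^3+17x^2-116x-348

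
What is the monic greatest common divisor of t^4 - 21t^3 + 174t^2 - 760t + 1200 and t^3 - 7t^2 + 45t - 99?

t - 3

Repeated division with remainder:
  t^4 - 21t^3 + 174t^2 - 760t + 1200 = (t - 14)(t^3 - 7t^2 + 45t - 99) + (31t^2 - 31t - 186)
  t^3 - 7t^2 + 45t - 99 = ((1/31)t - 6/31)(31t^2 - 31t - 186) + (45t - 135)
  31t^2 - 31t - 186 = ((31/45)t + 62/45)(45t - 135) + (0)
Last nonzero remainder: 45t - 135. Dividing through by 45 gives the monic gcd t - 3.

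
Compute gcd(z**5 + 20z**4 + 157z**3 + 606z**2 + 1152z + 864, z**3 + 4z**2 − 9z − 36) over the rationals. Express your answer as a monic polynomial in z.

By polynomial division,
  z**5 + 20z**4 + 157z**3 + 606z**2 + 1152z + 864 = (z**2 + 16z + 102)(z**3 + 4z**2 − 9z − 36) + (378z**2 + 2646z + 4536)
  z**3 + 4z**2 − 9z − 36 = ((1/378)z − 1/126)(378z**2 + 2646z + 4536) + (0)
Last nonzero remainder: 378z**2 + 2646z + 4536. Dividing through by 378 gives the monic gcd z**2 + 7z + 12.

z**2 + 7z + 12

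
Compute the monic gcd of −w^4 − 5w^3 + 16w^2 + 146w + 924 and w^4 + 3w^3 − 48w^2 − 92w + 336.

w^2 + w − 42

Euclidean algorithm in ℚ[w]:
  −w^4 − 5w^3 + 16w^2 + 146w + 924 = (−1)(w^4 + 3w^3 − 48w^2 − 92w + 336) + (−2w^3 − 32w^2 + 54w + 1260)
  w^4 + 3w^3 − 48w^2 − 92w + 336 = (−(1/2)w + 13/2)(−2w^3 − 32w^2 + 54w + 1260) + (187w^2 + 187w − 7854)
  −2w^3 − 32w^2 + 54w + 1260 = (−(2/187)w − 30/187)(187w^2 + 187w − 7854) + (0)
Last nonzero remainder: 187w^2 + 187w − 7854. Dividing through by 187 gives the monic gcd w^2 + w − 42.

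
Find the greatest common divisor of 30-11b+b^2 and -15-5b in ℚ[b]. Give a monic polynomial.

1

By polynomial division,
  b^2-11b+30 = (-(1/5)b+14/5)(-5b-15) + (72)
  -5b-15 = (-(5/72)b-5/24)(72) + (0)
The last nonzero remainder is the constant 72, so the polynomials are coprime and gcd = 1.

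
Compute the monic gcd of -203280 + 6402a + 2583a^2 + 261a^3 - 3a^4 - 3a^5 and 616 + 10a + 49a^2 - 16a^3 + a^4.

Repeated division with remainder:
  -3a^5 - 3a^4 + 261a^3 + 2583a^2 + 6402a - 203280 = (-3a - 51)(a^4 - 16a^3 + 49a^2 + 10a + 616) + (-408a^3 + 5112a^2 + 8760a - 171864)
  a^4 - 16a^3 + 49a^2 + 10a + 616 = (-(1/408)a + 59/6936)(-408a^3 + 5112a^2 + 8760a - 171864) + ((7799/289)a^2 - (140382/289)a + 600523/289)
  -408a^3 + 5112a^2 + 8760a - 171864 = (-(117912/7799)a - 645048/7799)((7799/289)a^2 - (140382/289)a + 600523/289) + (0)
Last nonzero remainder: (7799/289)a^2 - (140382/289)a + 600523/289. Dividing through by 7799/289 gives the monic gcd a^2 - 18a + 77.

77 - 18a + a^2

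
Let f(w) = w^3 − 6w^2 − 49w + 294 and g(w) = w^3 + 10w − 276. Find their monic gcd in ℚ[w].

w − 6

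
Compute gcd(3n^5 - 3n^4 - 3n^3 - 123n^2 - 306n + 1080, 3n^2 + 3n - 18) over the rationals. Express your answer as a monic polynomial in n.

Repeated division with remainder:
  3n^5 - 3n^4 - 3n^3 - 123n^2 - 306n + 1080 = (n^3 - 2n^2 + 7n - 60)(3n^2 + 3n - 18) + (0)
Last nonzero remainder: 3n^2 + 3n - 18. Dividing through by 3 gives the monic gcd n^2 + n - 6.

n^2 + n - 6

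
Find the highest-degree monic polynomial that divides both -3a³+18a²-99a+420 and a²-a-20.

Repeated division with remainder:
  -3a³+18a²-99a+420 = (-3a+15)(a²-a-20) + (-144a+720)
  a²-a-20 = (-(1/144)a-1/36)(-144a+720) + (0)
Last nonzero remainder: -144a+720. Dividing through by -144 gives the monic gcd a-5.

a-5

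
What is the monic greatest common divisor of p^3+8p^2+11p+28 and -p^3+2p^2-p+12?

p^2+p+4

Euclidean algorithm in ℚ[p]:
  p^3+8p^2+11p+28 = (-1)(-p^3+2p^2-p+12) + (10p^2+10p+40)
  -p^3+2p^2-p+12 = (-(1/10)p+3/10)(10p^2+10p+40) + (0)
Last nonzero remainder: 10p^2+10p+40. Dividing through by 10 gives the monic gcd p^2+p+4.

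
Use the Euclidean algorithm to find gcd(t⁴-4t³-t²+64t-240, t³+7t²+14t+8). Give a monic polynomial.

t+4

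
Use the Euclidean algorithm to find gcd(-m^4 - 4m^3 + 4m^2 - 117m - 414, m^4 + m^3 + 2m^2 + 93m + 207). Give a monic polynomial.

Repeated division with remainder:
  -m^4 - 4m^3 + 4m^2 - 117m - 414 = (-1)(m^4 + m^3 + 2m^2 + 93m + 207) + (-3m^3 + 6m^2 - 24m - 207)
  m^4 + m^3 + 2m^2 + 93m + 207 = (-(1/3)m - 1)(-3m^3 + 6m^2 - 24m - 207) + (0)
Last nonzero remainder: -3m^3 + 6m^2 - 24m - 207. Dividing through by -3 gives the monic gcd m^3 - 2m^2 + 8m + 69.

m^3 - 2m^2 + 8m + 69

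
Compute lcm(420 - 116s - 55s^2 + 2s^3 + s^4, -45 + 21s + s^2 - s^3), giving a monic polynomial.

Repeated division with remainder:
  s^4 + 2s^3 - 55s^2 - 116s + 420 = (-s - 3)(-s^3 + s^2 + 21s - 45) + (-31s^2 - 98s + 285)
  -s^3 + s^2 + 21s - 45 = ((1/31)s - 129/961)(-31s^2 - 98s + 285) + (-(1296/961)s - 6480/961)
  -31s^2 - 98s + 285 = ((29791/1296)s - 18259/432)(-(1296/961)s - 6480/961) + (0)
Last nonzero remainder: -(1296/961)s - 6480/961. Dividing through by -1296/961 gives the monic gcd s + 5.
Then lcm(f, g) = f·g / gcd(f, g); expanding and making the result monic gives the answer.

3780 - 3564s + 621s^2 + 232s^3 - 58s^4 - 4s^5 + s^6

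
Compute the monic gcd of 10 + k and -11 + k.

1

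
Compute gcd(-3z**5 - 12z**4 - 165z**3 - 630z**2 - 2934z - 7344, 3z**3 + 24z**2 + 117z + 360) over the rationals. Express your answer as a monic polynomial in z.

z**2 + 3z + 24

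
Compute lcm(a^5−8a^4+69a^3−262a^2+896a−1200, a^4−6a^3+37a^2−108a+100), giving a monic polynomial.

By polynomial division,
  a^5−8a^4+69a^3−262a^2+896a−1200 = (a−2)(a^4−6a^3+37a^2−108a+100) + (20a^3−80a^2+580a−1000)
  a^4−6a^3+37a^2−108a+100 = ((1/20)a−1/10)(20a^3−80a^2+580a−1000) + (0)
Last nonzero remainder: 20a^3−80a^2+580a−1000. Dividing through by 20 gives the monic gcd a^3−4a^2+29a−50.
Then lcm(f, g) = f·g / gcd(f, g); expanding and making the result monic gives the answer.

a^6−10a^5+85a^4−400a^3+1420a^2−2992a+2400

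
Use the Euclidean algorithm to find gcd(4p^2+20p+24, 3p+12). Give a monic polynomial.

1

Apply the Euclidean algorithm:
  4p^2+20p+24 = ((4/3)p+4/3)(3p+12) + (8)
  3p+12 = ((3/8)p+3/2)(8) + (0)
The last nonzero remainder is the constant 8, so the polynomials are coprime and gcd = 1.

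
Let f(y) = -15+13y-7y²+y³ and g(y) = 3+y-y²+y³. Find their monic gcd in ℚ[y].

Euclidean algorithm in ℚ[y]:
  y³-7y²+13y-15 = (y³-y²+y+3) + (-6y²+12y-18)
  y³-y²+y+3 = (-(1/6)y-1/6)(-6y²+12y-18) + (0)
Last nonzero remainder: -6y²+12y-18. Dividing through by -6 gives the monic gcd y²-2y+3.

3-2y+y²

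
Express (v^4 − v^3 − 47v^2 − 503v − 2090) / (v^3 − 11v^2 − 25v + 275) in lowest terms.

(v^2 + 5v + 38)/(v − 5)

Repeated division with remainder:
  v^4 − v^3 − 47v^2 − 503v − 2090 = (v + 10)(v^3 − 11v^2 − 25v + 275) + (88v^2 − 528v − 4840)
  v^3 − 11v^2 − 25v + 275 = ((1/88)v − 5/88)(88v^2 − 528v − 4840) + (0)
Last nonzero remainder: 88v^2 − 528v − 4840. Dividing through by 88 gives the monic gcd v^2 − 6v − 55.
Cancel v^2 − 6v − 55 from numerator and denominator to get the reduced form.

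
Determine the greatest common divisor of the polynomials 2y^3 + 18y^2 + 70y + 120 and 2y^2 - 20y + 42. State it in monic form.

By polynomial division,
  2y^3 + 18y^2 + 70y + 120 = (y + 19)(2y^2 - 20y + 42) + (408y - 678)
  2y^2 - 20y + 42 = ((1/204)y - 189/4624)(408y - 678) + (33033/2312)
  408y - 678 = ((314432/11011)y - 522512/11011)(33033/2312) + (0)
The last nonzero remainder is the constant 33033/2312, so the polynomials are coprime and gcd = 1.

1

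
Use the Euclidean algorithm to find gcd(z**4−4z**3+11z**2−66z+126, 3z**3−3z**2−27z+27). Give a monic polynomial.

z−3

Euclidean algorithm in ℚ[z]:
  z**4−4z**3+11z**2−66z+126 = ((1/3)z−1)(3z**3−3z**2−27z+27) + (17z**2−102z+153)
  3z**3−3z**2−27z+27 = ((3/17)z+15/17)(17z**2−102z+153) + (36z−108)
  17z**2−102z+153 = ((17/36)z−17/12)(36z−108) + (0)
Last nonzero remainder: 36z−108. Dividing through by 36 gives the monic gcd z−3.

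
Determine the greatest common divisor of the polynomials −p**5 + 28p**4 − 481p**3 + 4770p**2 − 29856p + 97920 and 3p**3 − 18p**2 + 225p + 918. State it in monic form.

p**2 − 9p + 102

By polynomial division,
  −p**5 + 28p**4 − 481p**3 + 4770p**2 − 29856p + 97920 = (−(1/3)p**2 + (22/3)p − 274/3)(3p**3 − 18p**2 + 225p + 918) + (1782p**2 − 16038p + 181764)
  3p**3 − 18p**2 + 225p + 918 = ((1/594)p + 1/198)(1782p**2 − 16038p + 181764) + (0)
Last nonzero remainder: 1782p**2 − 16038p + 181764. Dividing through by 1782 gives the monic gcd p**2 − 9p + 102.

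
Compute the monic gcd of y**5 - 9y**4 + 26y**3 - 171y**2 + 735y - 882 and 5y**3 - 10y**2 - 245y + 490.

Apply the Euclidean algorithm:
  y**5 - 9y**4 + 26y**3 - 171y**2 + 735y - 882 = ((1/5)y**2 - (7/5)y + 61/5)(5y**3 - 10y**2 - 245y + 490) + (-490y**2 + 4410y - 6860)
  5y**3 - 10y**2 - 245y + 490 = (-(1/98)y - 1/14)(-490y**2 + 4410y - 6860) + (0)
Last nonzero remainder: -490y**2 + 4410y - 6860. Dividing through by -490 gives the monic gcd y**2 - 9y + 14.

y**2 - 9y + 14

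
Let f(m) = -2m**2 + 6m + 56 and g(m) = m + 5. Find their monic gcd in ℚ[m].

1

Apply the Euclidean algorithm:
  -2m**2 + 6m + 56 = (-2m + 16)(m + 5) + (-24)
  m + 5 = (-(1/24)m - 5/24)(-24) + (0)
The last nonzero remainder is the constant -24, so the polynomials are coprime and gcd = 1.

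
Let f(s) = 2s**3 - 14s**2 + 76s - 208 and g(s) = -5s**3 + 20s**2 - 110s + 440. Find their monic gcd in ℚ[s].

By polynomial division,
  2s**3 - 14s**2 + 76s - 208 = (-2/5)(-5s**3 + 20s**2 - 110s + 440) + (-6s**2 + 32s - 32)
  -5s**3 + 20s**2 - 110s + 440 = ((5/6)s + 10/9)(-6s**2 + 32s - 32) + (-(1070/9)s + 4280/9)
  -6s**2 + 32s - 32 = ((27/535)s - 36/535)(-(1070/9)s + 4280/9) + (0)
Last nonzero remainder: -(1070/9)s + 4280/9. Dividing through by -1070/9 gives the monic gcd s - 4.

s - 4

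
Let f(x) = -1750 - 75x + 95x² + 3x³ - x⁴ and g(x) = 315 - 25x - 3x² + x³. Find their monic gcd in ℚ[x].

Repeated division with remainder:
  -x⁴ + 3x³ + 95x² - 75x - 1750 = (-x)(x³ - 3x² - 25x + 315) + (70x² + 240x - 1750)
  x³ - 3x² - 25x + 315 = ((1/70)x - 9/98)(70x² + 240x - 1750) + ((1080/49)x + 1080/7)
  70x² + 240x - 1750 = ((343/108)x - 1225/108)((1080/49)x + 1080/7) + (0)
Last nonzero remainder: (1080/49)x + 1080/7. Dividing through by 1080/49 gives the monic gcd x + 7.

7 + x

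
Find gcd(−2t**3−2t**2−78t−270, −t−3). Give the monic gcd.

t+3

Repeated division with remainder:
  −2t**3−2t**2−78t−270 = (2t**2−4t+90)(−t−3) + (0)
Last nonzero remainder: −t−3. Dividing through by −1 gives the monic gcd t+3.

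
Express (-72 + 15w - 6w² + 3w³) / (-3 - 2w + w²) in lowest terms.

(24 + 3w + 3w²)/(1 + w)

Euclidean algorithm in ℚ[w]:
  3w³ - 6w² + 15w - 72 = (3w)(w² - 2w - 3) + (24w - 72)
  w² - 2w - 3 = ((1/24)w + 1/24)(24w - 72) + (0)
Last nonzero remainder: 24w - 72. Dividing through by 24 gives the monic gcd w - 3.
Cancel w - 3 from numerator and denominator to get the reduced form.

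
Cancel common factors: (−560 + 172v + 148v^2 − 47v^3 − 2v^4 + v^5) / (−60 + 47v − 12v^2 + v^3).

(−28 − 4v + 7v^2 + v^3)/(−3 + v)

Apply the Euclidean algorithm:
  v^5 − 2v^4 − 47v^3 + 148v^2 + 172v − 560 = (v^2 + 10v + 26)(v^3 − 12v^2 + 47v − 60) + (50v^2 − 450v + 1000)
  v^3 − 12v^2 + 47v − 60 = ((1/50)v − 3/50)(50v^2 − 450v + 1000) + (0)
Last nonzero remainder: 50v^2 − 450v + 1000. Dividing through by 50 gives the monic gcd v^2 − 9v + 20.
Cancel v^2 − 9v + 20 from numerator and denominator to get the reduced form.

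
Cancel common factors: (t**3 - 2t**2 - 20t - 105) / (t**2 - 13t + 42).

(t**2 + 5t + 15)/(t - 6)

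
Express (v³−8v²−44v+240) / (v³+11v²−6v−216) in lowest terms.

By polynomial division,
  v³−8v²−44v+240 = (v³+11v²−6v−216) + (−19v²−38v+456)
  v³+11v²−6v−216 = (−(1/19)v−9/19)(−19v²−38v+456) + (0)
Last nonzero remainder: −19v²−38v+456. Dividing through by −19 gives the monic gcd v²+2v−24.
Cancel v²+2v−24 from numerator and denominator to get the reduced form.

(v−10)/(v+9)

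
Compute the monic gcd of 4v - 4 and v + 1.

1

Apply the Euclidean algorithm:
  4v - 4 = (4)(v + 1) + (-8)
  v + 1 = (-(1/8)v - 1/8)(-8) + (0)
The last nonzero remainder is the constant -8, so the polynomials are coprime and gcd = 1.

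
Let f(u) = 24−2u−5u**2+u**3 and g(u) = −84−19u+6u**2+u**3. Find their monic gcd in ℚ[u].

−4+u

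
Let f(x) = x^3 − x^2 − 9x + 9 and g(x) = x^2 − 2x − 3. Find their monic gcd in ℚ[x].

x − 3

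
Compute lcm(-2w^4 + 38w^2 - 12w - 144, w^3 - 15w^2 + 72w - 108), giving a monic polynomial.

w^6 - 12w^5 + 17w^4 + 234w^3 - 684w^2 - 648w + 2592

Apply the Euclidean algorithm:
  -2w^4 + 38w^2 - 12w - 144 = (-2w - 30)(w^3 - 15w^2 + 72w - 108) + (-268w^2 + 1932w - 3384)
  w^3 - 15w^2 + 72w - 108 = (-(1/268)w + 261/8978)(-268w^2 + 1932w - 3384) + ((14400/4489)w - 43200/4489)
  -268w^2 + 1932w - 3384 = (-(300763/3600)w + 210983/600)((14400/4489)w - 43200/4489) + (0)
Last nonzero remainder: (14400/4489)w - 43200/4489. Dividing through by 14400/4489 gives the monic gcd w - 3.
Then lcm(f, g) = f·g / gcd(f, g); expanding and making the result monic gives the answer.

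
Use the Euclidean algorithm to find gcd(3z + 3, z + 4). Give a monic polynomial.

Apply the Euclidean algorithm:
  3z + 3 = (3)(z + 4) + (−9)
  z + 4 = (−(1/9)z − 4/9)(−9) + (0)
The last nonzero remainder is the constant −9, so the polynomials are coprime and gcd = 1.

1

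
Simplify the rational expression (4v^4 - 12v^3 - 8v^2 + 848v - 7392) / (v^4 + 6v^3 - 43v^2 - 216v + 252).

(4v^2 - 16v + 176)/(v^2 + 5v - 6)

Euclidean algorithm in ℚ[v]:
  4v^4 - 12v^3 - 8v^2 + 848v - 7392 = (4)(v^4 + 6v^3 - 43v^2 - 216v + 252) + (-36v^3 + 164v^2 + 1712v - 8400)
  v^4 + 6v^3 - 43v^2 - 216v + 252 = (-(1/36)v - 95/324)(-36v^3 + 164v^2 + 1712v - 8400) + ((4264/81)v^2 + (4264/81)v - 59696/27)
  -36v^3 + 164v^2 + 1712v - 8400 = (-(729/1066)v + 2025/533)((4264/81)v^2 + (4264/81)v - 59696/27) + (0)
Last nonzero remainder: (4264/81)v^2 + (4264/81)v - 59696/27. Dividing through by 4264/81 gives the monic gcd v^2 + v - 42.
Cancel v^2 + v - 42 from numerator and denominator to get the reduced form.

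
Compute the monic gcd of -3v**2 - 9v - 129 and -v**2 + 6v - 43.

1

Repeated division with remainder:
  -3v**2 - 9v - 129 = (3)(-v**2 + 6v - 43) + (-27v)
  -v**2 + 6v - 43 = ((1/27)v - 2/9)(-27v) + (-43)
  -27v = ((27/43)v)(-43) + (0)
The last nonzero remainder is the constant -43, so the polynomials are coprime and gcd = 1.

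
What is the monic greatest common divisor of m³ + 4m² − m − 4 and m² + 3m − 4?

m² + 3m − 4

Repeated division with remainder:
  m³ + 4m² − m − 4 = (m + 1)(m² + 3m − 4) + (0)
The last nonzero remainder m² + 3m − 4 is already monic.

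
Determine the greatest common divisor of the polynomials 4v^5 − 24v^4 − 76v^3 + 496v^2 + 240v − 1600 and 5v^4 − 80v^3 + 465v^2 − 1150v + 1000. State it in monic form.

Euclidean algorithm in ℚ[v]:
  4v^5 − 24v^4 − 76v^3 + 496v^2 + 240v − 1600 = ((4/5)v + 8)(5v^4 − 80v^3 + 465v^2 − 1150v + 1000) + (192v^3 − 2304v^2 + 8640v − 9600)
  5v^4 − 80v^3 + 465v^2 − 1150v + 1000 = ((5/192)v − 5/48)(192v^3 − 2304v^2 + 8640v − 9600) + (0)
Last nonzero remainder: 192v^3 − 2304v^2 + 8640v − 9600. Dividing through by 192 gives the monic gcd v^3 − 12v^2 + 45v − 50.

v^3 − 12v^2 + 45v − 50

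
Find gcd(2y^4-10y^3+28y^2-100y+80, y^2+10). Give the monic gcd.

y^2+10

Apply the Euclidean algorithm:
  2y^4-10y^3+28y^2-100y+80 = (2y^2-10y+8)(y^2+10) + (0)
The last nonzero remainder y^2+10 is already monic.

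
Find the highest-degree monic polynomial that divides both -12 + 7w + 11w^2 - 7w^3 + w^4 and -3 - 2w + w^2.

Repeated division with remainder:
  w^4 - 7w^3 + 11w^2 + 7w - 12 = (w^2 - 5w + 4)(w^2 - 2w - 3) + (0)
The last nonzero remainder w^2 - 2w - 3 is already monic.

-3 - 2w + w^2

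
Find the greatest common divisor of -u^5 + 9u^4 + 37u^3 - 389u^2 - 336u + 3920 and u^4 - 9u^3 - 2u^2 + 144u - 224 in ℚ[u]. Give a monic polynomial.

u^3 - 7u^2 - 16u + 112

Apply the Euclidean algorithm:
  -u^5 + 9u^4 + 37u^3 - 389u^2 - 336u + 3920 = (-u)(u^4 - 9u^3 - 2u^2 + 144u - 224) + (35u^3 - 245u^2 - 560u + 3920)
  u^4 - 9u^3 - 2u^2 + 144u - 224 = ((1/35)u - 2/35)(35u^3 - 245u^2 - 560u + 3920) + (0)
Last nonzero remainder: 35u^3 - 245u^2 - 560u + 3920. Dividing through by 35 gives the monic gcd u^3 - 7u^2 - 16u + 112.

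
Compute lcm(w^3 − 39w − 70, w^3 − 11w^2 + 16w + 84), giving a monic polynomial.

By polynomial division,
  w^3 − 39w − 70 = (w^3 − 11w^2 + 16w + 84) + (11w^2 − 55w − 154)
  w^3 − 11w^2 + 16w + 84 = ((1/11)w − 6/11)(11w^2 − 55w − 154) + (0)
Last nonzero remainder: 11w^2 − 55w − 154. Dividing through by 11 gives the monic gcd w^2 − 5w − 14.
Then lcm(f, g) = f·g / gcd(f, g); expanding and making the result monic gives the answer.

w^4 − 6w^3 − 39w^2 + 164w + 420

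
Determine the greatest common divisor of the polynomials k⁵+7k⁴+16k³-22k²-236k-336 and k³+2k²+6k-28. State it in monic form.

Apply the Euclidean algorithm:
  k⁵+7k⁴+16k³-22k²-236k-336 = (k²+5k)(k³+2k²+6k-28) + (-24k²-96k-336)
  k³+2k²+6k-28 = (-(1/24)k+1/12)(-24k²-96k-336) + (0)
Last nonzero remainder: -24k²-96k-336. Dividing through by -24 gives the monic gcd k²+4k+14.

k²+4k+14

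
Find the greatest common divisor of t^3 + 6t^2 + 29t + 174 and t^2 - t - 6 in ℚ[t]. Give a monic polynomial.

1

By polynomial division,
  t^3 + 6t^2 + 29t + 174 = (t + 7)(t^2 - t - 6) + (42t + 216)
  t^2 - t - 6 = ((1/42)t - 43/294)(42t + 216) + (1254/49)
  42t + 216 = ((343/209)t + 1764/209)(1254/49) + (0)
The last nonzero remainder is the constant 1254/49, so the polynomials are coprime and gcd = 1.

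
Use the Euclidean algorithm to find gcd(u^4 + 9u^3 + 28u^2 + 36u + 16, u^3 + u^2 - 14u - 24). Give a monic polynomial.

u + 2

Euclidean algorithm in ℚ[u]:
  u^4 + 9u^3 + 28u^2 + 36u + 16 = (u + 8)(u^3 + u^2 - 14u - 24) + (34u^2 + 172u + 208)
  u^3 + u^2 - 14u - 24 = ((1/34)u - 69/578)(34u^2 + 172u + 208) + ((120/289)u + 240/289)
  34u^2 + 172u + 208 = ((4913/60)u + 3757/15)((120/289)u + 240/289) + (0)
Last nonzero remainder: (120/289)u + 240/289. Dividing through by 120/289 gives the monic gcd u + 2.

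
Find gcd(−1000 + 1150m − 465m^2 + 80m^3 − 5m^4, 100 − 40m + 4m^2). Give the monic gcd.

Repeated division with remainder:
  −5m^4 + 80m^3 − 465m^2 + 1150m − 1000 = (−(5/4)m^2 + (15/2)m − 10)(4m^2 − 40m + 100) + (0)
Last nonzero remainder: 4m^2 − 40m + 100. Dividing through by 4 gives the monic gcd m^2 − 10m + 25.

25 − 10m + m^2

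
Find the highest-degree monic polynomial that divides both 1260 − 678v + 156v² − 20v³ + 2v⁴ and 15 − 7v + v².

15 − 7v + v²

Repeated division with remainder:
  2v⁴ − 20v³ + 156v² − 678v + 1260 = (2v² − 6v + 84)(v² − 7v + 15) + (0)
The last nonzero remainder v² − 7v + 15 is already monic.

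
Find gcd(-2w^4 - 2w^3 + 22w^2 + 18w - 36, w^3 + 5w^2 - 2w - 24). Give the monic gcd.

w + 3

By polynomial division,
  -2w^4 - 2w^3 + 22w^2 + 18w - 36 = (-2w + 8)(w^3 + 5w^2 - 2w - 24) + (-22w^2 - 14w + 156)
  w^3 + 5w^2 - 2w - 24 = (-(1/22)w - 24/121)(-22w^2 - 14w + 156) + ((280/121)w + 840/121)
  -22w^2 - 14w + 156 = (-(1331/140)w + 1573/70)((280/121)w + 840/121) + (0)
Last nonzero remainder: (280/121)w + 840/121. Dividing through by 280/121 gives the monic gcd w + 3.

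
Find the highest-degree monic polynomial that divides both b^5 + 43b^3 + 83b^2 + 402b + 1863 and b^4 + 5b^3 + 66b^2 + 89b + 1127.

b^2 - b + 23

Repeated division with remainder:
  b^5 + 43b^3 + 83b^2 + 402b + 1863 = (b - 5)(b^4 + 5b^3 + 66b^2 + 89b + 1127) + (2b^3 + 324b^2 - 280b + 7498)
  b^4 + 5b^3 + 66b^2 + 89b + 1127 = ((1/2)b - 157/2)(2b^3 + 324b^2 - 280b + 7498) + (25640b^2 - 25640b + 589720)
  2b^3 + 324b^2 - 280b + 7498 = ((1/12820)b + 163/12820)(25640b^2 - 25640b + 589720) + (0)
Last nonzero remainder: 25640b^2 - 25640b + 589720. Dividing through by 25640 gives the monic gcd b^2 - b + 23.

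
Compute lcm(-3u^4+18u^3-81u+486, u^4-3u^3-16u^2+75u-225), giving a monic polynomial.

Apply the Euclidean algorithm:
  -3u^4+18u^3-81u+486 = (-3)(u^4-3u^3-16u^2+75u-225) + (9u^3-48u^2+144u-189)
  u^4-3u^3-16u^2+75u-225 = ((1/9)u+7/27)(9u^3-48u^2+144u-189) + (-(176/9)u^2+(176/3)u-176)
  9u^3-48u^2+144u-189 = (-(81/176)u+189/176)(-(176/9)u^2+(176/3)u-176) + (0)
Last nonzero remainder: -(176/9)u^2+(176/3)u-176. Dividing through by -176/9 gives the monic gcd u^2-3u+9.
Then lcm(f, g) = f·g / gcd(f, g); expanding and making the result monic gives the answer.

u^6-6u^5-25u^4+177u^3-162u^2-675u+4050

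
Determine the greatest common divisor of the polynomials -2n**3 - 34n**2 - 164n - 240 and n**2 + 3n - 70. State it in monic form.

n + 10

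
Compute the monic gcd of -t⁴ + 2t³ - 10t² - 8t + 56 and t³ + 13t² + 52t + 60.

t + 2

Apply the Euclidean algorithm:
  -t⁴ + 2t³ - 10t² - 8t + 56 = (-t + 15)(t³ + 13t² + 52t + 60) + (-153t² - 728t - 844)
  t³ + 13t² + 52t + 60 = (-(1/153)t - 1261/23409)(-153t² - 728t - 844) + ((170128/23409)t + 340256/23409)
  -153t² - 728t - 844 = (-(3581577/170128)t - 4939299/85064)((170128/23409)t + 340256/23409) + (0)
Last nonzero remainder: (170128/23409)t + 340256/23409. Dividing through by 170128/23409 gives the monic gcd t + 2.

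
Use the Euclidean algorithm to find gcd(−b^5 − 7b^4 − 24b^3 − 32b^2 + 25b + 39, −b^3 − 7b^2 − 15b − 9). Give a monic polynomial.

b^2 + 4b + 3

By polynomial division,
  −b^5 − 7b^4 − 24b^3 − 32b^2 + 25b + 39 = (b^2 + 9)(−b^3 − 7b^2 − 15b − 9) + (40b^2 + 160b + 120)
  −b^3 − 7b^2 − 15b − 9 = (−(1/40)b − 3/40)(40b^2 + 160b + 120) + (0)
Last nonzero remainder: 40b^2 + 160b + 120. Dividing through by 40 gives the monic gcd b^2 + 4b + 3.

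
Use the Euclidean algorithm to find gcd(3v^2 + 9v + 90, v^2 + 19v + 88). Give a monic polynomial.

By polynomial division,
  3v^2 + 9v + 90 = (3)(v^2 + 19v + 88) + (-48v - 174)
  v^2 + 19v + 88 = (-(1/48)v - 41/128)(-48v - 174) + (2065/64)
  -48v - 174 = (-(3072/2065)v - 11136/2065)(2065/64) + (0)
The last nonzero remainder is the constant 2065/64, so the polynomials are coprime and gcd = 1.

1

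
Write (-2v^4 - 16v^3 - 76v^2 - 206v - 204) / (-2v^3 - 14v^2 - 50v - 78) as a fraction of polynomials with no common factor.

(v^3 + 5v^2 + 23v + 34)/(v^2 + 4v + 13)

Euclidean algorithm in ℚ[v]:
  -2v^4 - 16v^3 - 76v^2 - 206v - 204 = (v + 1)(-2v^3 - 14v^2 - 50v - 78) + (-12v^2 - 78v - 126)
  -2v^3 - 14v^2 - 50v - 78 = ((1/6)v + 1/12)(-12v^2 - 78v - 126) + (-(45/2)v - 135/2)
  -12v^2 - 78v - 126 = ((8/15)v + 28/15)(-(45/2)v - 135/2) + (0)
Last nonzero remainder: -(45/2)v - 135/2. Dividing through by -45/2 gives the monic gcd v + 3.
Cancel v + 3 from numerator and denominator to get the reduced form.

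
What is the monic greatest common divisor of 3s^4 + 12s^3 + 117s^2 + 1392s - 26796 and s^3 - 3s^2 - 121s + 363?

Repeated division with remainder:
  3s^4 + 12s^3 + 117s^2 + 1392s - 26796 = (3s + 21)(s^3 - 3s^2 - 121s + 363) + (543s^2 + 2844s - 34419)
  s^3 - 3s^2 - 121s + 363 = ((1/543)s - 497/32761)(543s^2 + 2844s - 34419) + (-(474000/32761)s - 5214000/32761)
  543s^2 + 2844s - 34419 = (-(5929741/158000)s + 34169723/158000)(-(474000/32761)s - 5214000/32761) + (0)
Last nonzero remainder: -(474000/32761)s - 5214000/32761. Dividing through by -474000/32761 gives the monic gcd s + 11.

s + 11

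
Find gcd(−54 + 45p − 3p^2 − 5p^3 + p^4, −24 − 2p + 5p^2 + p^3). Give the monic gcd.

Apply the Euclidean algorithm:
  p^4 − 5p^3 − 3p^2 + 45p − 54 = (p − 10)(p^3 + 5p^2 − 2p − 24) + (49p^2 + 49p − 294)
  p^3 + 5p^2 − 2p − 24 = ((1/49)p + 4/49)(49p^2 + 49p − 294) + (0)
Last nonzero remainder: 49p^2 + 49p − 294. Dividing through by 49 gives the monic gcd p^2 + p − 6.

−6 + p + p^2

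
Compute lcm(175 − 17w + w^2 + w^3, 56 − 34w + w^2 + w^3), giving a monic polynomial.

1400 − 1186w + 285w^2 − 15w^3 − 5w^4 + w^5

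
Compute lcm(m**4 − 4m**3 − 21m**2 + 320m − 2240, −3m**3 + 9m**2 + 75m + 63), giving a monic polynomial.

Euclidean algorithm in ℚ[m]:
  m**4 − 4m**3 − 21m**2 + 320m − 2240 = (−(1/3)m + 1/3)(−3m**3 + 9m**2 + 75m + 63) + (m**2 + 316m − 2261)
  −3m**3 + 9m**2 + 75m + 63 = (−3m + 957)(m**2 + 316m − 2261) + (−309120m + 2163840)
  m**2 + 316m − 2261 = (−(1/309120)m − 323/309120)(−309120m + 2163840) + (0)
Last nonzero remainder: −309120m + 2163840. Dividing through by −309120 gives the monic gcd m − 7.
Then lcm(f, g) = f·g / gcd(f, g); expanding and making the result monic gives the answer.

m**6 − 34m**4 + 224m**3 − 1023m**2 − 8000m − 6720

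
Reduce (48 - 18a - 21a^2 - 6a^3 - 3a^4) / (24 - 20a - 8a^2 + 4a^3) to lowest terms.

(-24 - 3a - 3a^2)/(-12 + 4a)

Euclidean algorithm in ℚ[a]:
  -3a^4 - 6a^3 - 21a^2 - 18a + 48 = (-(3/4)a - 3)(4a^3 - 8a^2 - 20a + 24) + (-60a^2 - 60a + 120)
  4a^3 - 8a^2 - 20a + 24 = (-(1/15)a + 1/5)(-60a^2 - 60a + 120) + (0)
Last nonzero remainder: -60a^2 - 60a + 120. Dividing through by -60 gives the monic gcd a^2 + a - 2.
Cancel a^2 + a - 2 from numerator and denominator to get the reduced form.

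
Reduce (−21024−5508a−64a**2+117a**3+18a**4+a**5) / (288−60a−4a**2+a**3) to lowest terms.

Apply the Euclidean algorithm:
  a**5+18a**4+117a**3−64a**2−5508a−21024 = (a**2+22a+265)(a**3−4a**2−60a+288) + (2028a**2+4056a−97344)
  a**3−4a**2−60a+288 = ((1/2028)a−1/338)(2028a**2+4056a−97344) + (0)
Last nonzero remainder: 2028a**2+4056a−97344. Dividing through by 2028 gives the monic gcd a**2+2a−48.
Cancel a**2+2a−48 from numerator and denominator to get the reduced form.

(438+133a+16a**2+a**3)/(−6+a)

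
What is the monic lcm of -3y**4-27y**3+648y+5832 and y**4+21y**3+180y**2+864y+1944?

y**5+15y**4+54y**3-216y**2-3240y-11664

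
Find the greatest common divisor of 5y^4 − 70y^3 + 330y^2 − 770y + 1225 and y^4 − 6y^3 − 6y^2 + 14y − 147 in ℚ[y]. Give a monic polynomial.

Euclidean algorithm in ℚ[y]:
  5y^4 − 70y^3 + 330y^2 − 770y + 1225 = (5)(y^4 − 6y^3 − 6y^2 + 14y − 147) + (−40y^3 + 360y^2 − 840y + 1960)
  y^4 − 6y^3 − 6y^2 + 14y − 147 = (−(1/40)y − 3/40)(−40y^3 + 360y^2 − 840y + 1960) + (0)
Last nonzero remainder: −40y^3 + 360y^2 − 840y + 1960. Dividing through by −40 gives the monic gcd y^3 − 9y^2 + 21y − 49.

y^3 − 9y^2 + 21y − 49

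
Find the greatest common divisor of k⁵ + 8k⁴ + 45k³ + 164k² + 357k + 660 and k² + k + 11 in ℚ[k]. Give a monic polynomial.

Euclidean algorithm in ℚ[k]:
  k⁵ + 8k⁴ + 45k³ + 164k² + 357k + 660 = (k³ + 7k² + 27k + 60)(k² + k + 11) + (0)
The last nonzero remainder k² + k + 11 is already monic.

k² + k + 11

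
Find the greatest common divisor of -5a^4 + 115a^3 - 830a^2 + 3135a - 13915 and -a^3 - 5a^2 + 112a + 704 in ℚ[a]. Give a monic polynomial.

a - 11

By polynomial division,
  -5a^4 + 115a^3 - 830a^2 + 3135a - 13915 = (5a - 140)(-a^3 - 5a^2 + 112a + 704) + (-2090a^2 + 15295a + 84645)
  -a^3 - 5a^2 + 112a + 704 = ((1/2090)a + 271/45980)(-2090a^2 + 15295a + 84645) + (-(9025/484)a + 9025/44)
  -2090a^2 + 15295a + 84645 = ((10648/95)a + 39204/95)(-(9025/484)a + 9025/44) + (0)
Last nonzero remainder: -(9025/484)a + 9025/44. Dividing through by -9025/484 gives the monic gcd a - 11.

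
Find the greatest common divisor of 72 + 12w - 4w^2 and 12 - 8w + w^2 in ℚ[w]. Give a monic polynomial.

-6 + w

Euclidean algorithm in ℚ[w]:
  -4w^2 + 12w + 72 = (-4)(w^2 - 8w + 12) + (-20w + 120)
  w^2 - 8w + 12 = (-(1/20)w + 1/10)(-20w + 120) + (0)
Last nonzero remainder: -20w + 120. Dividing through by -20 gives the monic gcd w - 6.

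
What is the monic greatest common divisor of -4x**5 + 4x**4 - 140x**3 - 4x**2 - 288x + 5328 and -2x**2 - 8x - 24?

Euclidean algorithm in ℚ[x]:
  -4x**5 + 4x**4 - 140x**3 - 4x**2 - 288x + 5328 = (2x**3 - 10x**2 + 86x - 222)(-2x**2 - 8x - 24) + (0)
Last nonzero remainder: -2x**2 - 8x - 24. Dividing through by -2 gives the monic gcd x**2 + 4x + 12.

x**2 + 4x + 12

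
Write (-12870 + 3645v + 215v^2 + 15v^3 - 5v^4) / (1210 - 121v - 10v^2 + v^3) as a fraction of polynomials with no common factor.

(1170 - 225v - 40v^2 - 5v^3)/(-110 + v + v^2)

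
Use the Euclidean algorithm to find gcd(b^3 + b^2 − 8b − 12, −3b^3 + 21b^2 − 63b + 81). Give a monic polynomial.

Apply the Euclidean algorithm:
  b^3 + b^2 − 8b − 12 = (−1/3)(−3b^3 + 21b^2 − 63b + 81) + (8b^2 − 29b + 15)
  −3b^3 + 21b^2 − 63b + 81 = (−(3/8)b + 81/64)(8b^2 − 29b + 15) + (−(1323/64)b + 3969/64)
  8b^2 − 29b + 15 = (−(512/1323)b + 320/1323)(−(1323/64)b + 3969/64) + (0)
Last nonzero remainder: −(1323/64)b + 3969/64. Dividing through by −1323/64 gives the monic gcd b − 3.

b − 3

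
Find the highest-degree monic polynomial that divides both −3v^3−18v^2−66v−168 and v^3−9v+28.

Apply the Euclidean algorithm:
  −3v^3−18v^2−66v−168 = (−3)(v^3−9v+28) + (−18v^2−93v−84)
  v^3−9v+28 = (−(1/18)v+31/108)(−18v^2−93v−84) + ((469/36)v+469/9)
  −18v^2−93v−84 = (−(648/469)v−108/67)((469/36)v+469/9) + (0)
Last nonzero remainder: (469/36)v+469/9. Dividing through by 469/36 gives the monic gcd v+4.

v+4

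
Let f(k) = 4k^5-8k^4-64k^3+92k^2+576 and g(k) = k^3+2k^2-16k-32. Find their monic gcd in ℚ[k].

Repeated division with remainder:
  4k^5-8k^4-64k^3+92k^2+576 = (4k^2-16k+32)(k^3+2k^2-16k-32) + (-100k^2+1600)
  k^3+2k^2-16k-32 = (-(1/100)k-1/50)(-100k^2+1600) + (0)
Last nonzero remainder: -100k^2+1600. Dividing through by -100 gives the monic gcd k^2-16.

k^2-16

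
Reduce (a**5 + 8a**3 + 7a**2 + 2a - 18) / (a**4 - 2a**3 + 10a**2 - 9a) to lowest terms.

(a**2 + 2a + 2)/(a)

Repeated division with remainder:
  a**5 + 8a**3 + 7a**2 + 2a - 18 = (a + 2)(a**4 - 2a**3 + 10a**2 - 9a) + (2a**3 - 4a**2 + 20a - 18)
  a**4 - 2a**3 + 10a**2 - 9a = ((1/2)a)(2a**3 - 4a**2 + 20a - 18) + (0)
Last nonzero remainder: 2a**3 - 4a**2 + 20a - 18. Dividing through by 2 gives the monic gcd a**3 - 2a**2 + 10a - 9.
Cancel a**3 - 2a**2 + 10a - 9 from numerator and denominator to get the reduced form.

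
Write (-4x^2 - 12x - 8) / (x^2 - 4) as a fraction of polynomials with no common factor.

Euclidean algorithm in ℚ[x]:
  -4x^2 - 12x - 8 = (-4)(x^2 - 4) + (-12x - 24)
  x^2 - 4 = (-(1/12)x + 1/6)(-12x - 24) + (0)
Last nonzero remainder: -12x - 24. Dividing through by -12 gives the monic gcd x + 2.
Cancel x + 2 from numerator and denominator to get the reduced form.

(-4x - 4)/(x - 2)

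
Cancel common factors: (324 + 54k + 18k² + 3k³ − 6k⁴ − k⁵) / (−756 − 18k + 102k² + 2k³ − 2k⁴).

(6 + k²)/(−14 + 2k)

Apply the Euclidean algorithm:
  −k⁵ − 6k⁴ + 3k³ + 18k² + 54k + 324 = ((1/2)k + 7/2)(−2k⁴ + 2k³ + 102k² − 18k − 756) + (−55k³ − 330k² + 495k + 2970)
  −2k⁴ + 2k³ + 102k² − 18k − 756 = ((2/55)k − 14/55)(−55k³ − 330k² + 495k + 2970) + (0)
Last nonzero remainder: −55k³ − 330k² + 495k + 2970. Dividing through by −55 gives the monic gcd k³ + 6k² − 9k − 54.
Cancel k³ + 6k² − 9k − 54 from numerator and denominator to get the reduced form.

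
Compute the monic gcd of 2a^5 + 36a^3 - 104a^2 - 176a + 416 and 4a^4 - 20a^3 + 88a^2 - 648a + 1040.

a^3 + 22a - 52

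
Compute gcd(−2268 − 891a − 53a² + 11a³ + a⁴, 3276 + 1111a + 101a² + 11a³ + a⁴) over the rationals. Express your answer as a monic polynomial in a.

36 + 13a + a²

Apply the Euclidean algorithm:
  a⁴ + 11a³ − 53a² − 891a − 2268 = (a⁴ + 11a³ + 101a² + 1111a + 3276) + (−154a² − 2002a − 5544)
  a⁴ + 11a³ + 101a² + 1111a + 3276 = (−(1/154)a² + (1/77)a − 13/22)(−154a² − 2002a − 5544) + (0)
Last nonzero remainder: −154a² − 2002a − 5544. Dividing through by −154 gives the monic gcd a² + 13a + 36.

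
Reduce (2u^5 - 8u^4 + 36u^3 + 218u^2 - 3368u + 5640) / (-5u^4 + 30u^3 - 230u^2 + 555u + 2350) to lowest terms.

(-2u^2 - 8u + 24)/(5u + 10)

Repeated division with remainder:
  2u^5 - 8u^4 + 36u^3 + 218u^2 - 3368u + 5640 = (-(2/5)u - 4/5)(-5u^4 + 30u^3 - 230u^2 + 555u + 2350) + (-32u^3 + 256u^2 - 1984u + 7520)
  -5u^4 + 30u^3 - 230u^2 + 555u + 2350 = ((5/32)u + 5/16)(-32u^3 + 256u^2 - 1984u + 7520) + (0)
Last nonzero remainder: -32u^3 + 256u^2 - 1984u + 7520. Dividing through by -32 gives the monic gcd u^3 - 8u^2 + 62u - 235.
Cancel u^3 - 8u^2 + 62u - 235 from numerator and denominator to get the reduced form.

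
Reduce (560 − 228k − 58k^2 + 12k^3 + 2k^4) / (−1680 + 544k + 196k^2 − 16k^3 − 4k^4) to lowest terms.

(4 − k)/(−12 + 2k)

Euclidean algorithm in ℚ[k]:
  2k^4 + 12k^3 − 58k^2 − 228k + 560 = (−1/2)(−4k^4 − 16k^3 + 196k^2 + 544k − 1680) + (4k^3 + 40k^2 + 44k − 280)
  −4k^4 − 16k^3 + 196k^2 + 544k − 1680 = (−k + 6)(4k^3 + 40k^2 + 44k − 280) + (0)
Last nonzero remainder: 4k^3 + 40k^2 + 44k − 280. Dividing through by 4 gives the monic gcd k^3 + 10k^2 + 11k − 70.
Cancel k^3 + 10k^2 + 11k − 70 from numerator and denominator to get the reduced form.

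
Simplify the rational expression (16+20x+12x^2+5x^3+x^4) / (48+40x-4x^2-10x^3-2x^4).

(-4-x-x^2)/(-12+2x+2x^2)

Repeated division with remainder:
  x^4+5x^3+12x^2+20x+16 = (-1/2)(-2x^4-10x^3-4x^2+40x+48) + (10x^2+40x+40)
  -2x^4-10x^3-4x^2+40x+48 = (-(1/5)x^2-(1/5)x+6/5)(10x^2+40x+40) + (0)
Last nonzero remainder: 10x^2+40x+40. Dividing through by 10 gives the monic gcd x^2+4x+4.
Cancel x^2+4x+4 from numerator and denominator to get the reduced form.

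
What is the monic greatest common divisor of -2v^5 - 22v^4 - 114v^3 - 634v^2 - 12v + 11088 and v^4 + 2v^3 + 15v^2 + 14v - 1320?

v^3 + 7v^2 + 50v + 264

Apply the Euclidean algorithm:
  -2v^5 - 22v^4 - 114v^3 - 634v^2 - 12v + 11088 = (-2v - 18)(v^4 + 2v^3 + 15v^2 + 14v - 1320) + (-48v^3 - 336v^2 - 2400v - 12672)
  v^4 + 2v^3 + 15v^2 + 14v - 1320 = (-(1/48)v + 5/48)(-48v^3 - 336v^2 - 2400v - 12672) + (0)
Last nonzero remainder: -48v^3 - 336v^2 - 2400v - 12672. Dividing through by -48 gives the monic gcd v^3 + 7v^2 + 50v + 264.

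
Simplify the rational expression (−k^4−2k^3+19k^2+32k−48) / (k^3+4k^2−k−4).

Repeated division with remainder:
  −k^4−2k^3+19k^2+32k−48 = (−k+2)(k^3+4k^2−k−4) + (10k^2+30k−40)
  k^3+4k^2−k−4 = ((1/10)k+1/10)(10k^2+30k−40) + (0)
Last nonzero remainder: 10k^2+30k−40. Dividing through by 10 gives the monic gcd k^2+3k−4.
Cancel k^2+3k−4 from numerator and denominator to get the reduced form.

(−k^2+k+12)/(k+1)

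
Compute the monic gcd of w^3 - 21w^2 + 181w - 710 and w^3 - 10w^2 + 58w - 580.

Euclidean algorithm in ℚ[w]:
  w^3 - 21w^2 + 181w - 710 = (w^3 - 10w^2 + 58w - 580) + (-11w^2 + 123w - 130)
  w^3 - 10w^2 + 58w - 580 = (-(1/11)w - 13/121)(-11w^2 + 123w - 130) + ((7187/121)w - 71870/121)
  -11w^2 + 123w - 130 = (-(1331/7187)w + 1573/7187)((7187/121)w - 71870/121) + (0)
Last nonzero remainder: (7187/121)w - 71870/121. Dividing through by 7187/121 gives the monic gcd w - 10.

w - 10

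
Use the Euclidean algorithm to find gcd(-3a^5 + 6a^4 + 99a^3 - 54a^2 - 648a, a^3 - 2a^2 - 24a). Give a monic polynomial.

a^3 - 2a^2 - 24a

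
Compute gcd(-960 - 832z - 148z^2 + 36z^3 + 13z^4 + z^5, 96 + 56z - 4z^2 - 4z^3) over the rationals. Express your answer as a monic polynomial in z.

-8 - 2z + z^2

Euclidean algorithm in ℚ[z]:
  z^5 + 13z^4 + 36z^3 - 148z^2 - 832z - 960 = (-(1/4)z^2 - 3z - 19/2)(-4z^3 - 4z^2 + 56z + 96) + (6z^2 - 12z - 48)
  -4z^3 - 4z^2 + 56z + 96 = (-(2/3)z - 2)(6z^2 - 12z - 48) + (0)
Last nonzero remainder: 6z^2 - 12z - 48. Dividing through by 6 gives the monic gcd z^2 - 2z - 8.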